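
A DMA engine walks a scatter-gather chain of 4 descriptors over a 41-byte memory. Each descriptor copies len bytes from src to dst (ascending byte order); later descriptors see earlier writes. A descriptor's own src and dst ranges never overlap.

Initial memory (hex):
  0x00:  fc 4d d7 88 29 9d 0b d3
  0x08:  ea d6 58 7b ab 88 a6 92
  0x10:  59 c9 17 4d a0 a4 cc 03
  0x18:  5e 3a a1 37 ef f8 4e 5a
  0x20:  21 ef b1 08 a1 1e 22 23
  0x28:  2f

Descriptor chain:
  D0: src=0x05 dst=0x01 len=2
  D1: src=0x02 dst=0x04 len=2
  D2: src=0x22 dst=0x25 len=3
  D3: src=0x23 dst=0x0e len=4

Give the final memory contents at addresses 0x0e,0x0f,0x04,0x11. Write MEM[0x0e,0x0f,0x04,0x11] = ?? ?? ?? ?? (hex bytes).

MEM[0x0e,0x0f,0x04,0x11] = 08 a1 0b 08

#0 dst[0x01+2] := {0x9d,0x0b}
#1 dst[0x04+2] := {0x0b,0x88}
#2 dst[0x25+3] := {0xb1,0x08,0xa1}
#3 dst[0x0e+4] := {0x08,0xa1,0xb1,0x08}
query mem[0x0e]=0x08, mem[0x0f]=0xa1, mem[0x04]=0x0b, mem[0x11]=0x08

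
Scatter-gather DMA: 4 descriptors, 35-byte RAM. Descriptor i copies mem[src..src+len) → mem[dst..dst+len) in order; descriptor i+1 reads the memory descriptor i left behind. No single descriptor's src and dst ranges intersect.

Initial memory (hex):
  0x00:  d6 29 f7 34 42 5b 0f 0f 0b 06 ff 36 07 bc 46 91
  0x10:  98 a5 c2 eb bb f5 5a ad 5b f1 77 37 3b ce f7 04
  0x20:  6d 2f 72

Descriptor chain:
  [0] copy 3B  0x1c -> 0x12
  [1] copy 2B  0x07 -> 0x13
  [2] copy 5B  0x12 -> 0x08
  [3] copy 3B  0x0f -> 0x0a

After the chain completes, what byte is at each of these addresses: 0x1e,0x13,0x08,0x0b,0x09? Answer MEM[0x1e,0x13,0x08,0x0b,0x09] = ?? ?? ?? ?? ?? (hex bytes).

MEM[0x1e,0x13,0x08,0x0b,0x09] = f7 0f 3b 98 0f

D0: mem[0x12..0x14] <- [3b ce f7]
D1: mem[0x13..0x14] <- [0f 0b]
D2: mem[0x08..0x0c] <- [3b 0f 0b f5 5a]
D3: mem[0x0a..0x0c] <- [91 98 a5]
query mem[0x1e]=0xf7, mem[0x13]=0x0f, mem[0x08]=0x3b, mem[0x0b]=0x98, mem[0x09]=0x0f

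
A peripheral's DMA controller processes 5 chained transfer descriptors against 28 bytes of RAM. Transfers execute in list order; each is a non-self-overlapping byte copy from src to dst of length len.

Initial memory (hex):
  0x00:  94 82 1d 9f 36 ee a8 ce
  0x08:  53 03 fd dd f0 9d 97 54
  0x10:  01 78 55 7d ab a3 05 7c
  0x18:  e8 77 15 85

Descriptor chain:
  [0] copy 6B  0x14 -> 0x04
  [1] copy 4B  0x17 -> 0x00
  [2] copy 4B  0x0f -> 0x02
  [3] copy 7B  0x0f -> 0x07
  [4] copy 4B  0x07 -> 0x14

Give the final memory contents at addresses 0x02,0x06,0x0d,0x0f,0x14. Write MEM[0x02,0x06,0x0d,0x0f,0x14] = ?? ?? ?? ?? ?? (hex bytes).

MEM[0x02,0x06,0x0d,0x0f,0x14] = 54 05 a3 54 54

  after D0: wrote 6B at 0x04 = aba3057ce877
  after D1: wrote 4B at 0x00 = 7ce87715
  after D2: wrote 4B at 0x02 = 54017855
  after D3: wrote 7B at 0x07 = 540178557daba3
  after D4: wrote 4B at 0x14 = 54017855
query mem[0x02]=0x54, mem[0x06]=0x05, mem[0x0d]=0xa3, mem[0x0f]=0x54, mem[0x14]=0x54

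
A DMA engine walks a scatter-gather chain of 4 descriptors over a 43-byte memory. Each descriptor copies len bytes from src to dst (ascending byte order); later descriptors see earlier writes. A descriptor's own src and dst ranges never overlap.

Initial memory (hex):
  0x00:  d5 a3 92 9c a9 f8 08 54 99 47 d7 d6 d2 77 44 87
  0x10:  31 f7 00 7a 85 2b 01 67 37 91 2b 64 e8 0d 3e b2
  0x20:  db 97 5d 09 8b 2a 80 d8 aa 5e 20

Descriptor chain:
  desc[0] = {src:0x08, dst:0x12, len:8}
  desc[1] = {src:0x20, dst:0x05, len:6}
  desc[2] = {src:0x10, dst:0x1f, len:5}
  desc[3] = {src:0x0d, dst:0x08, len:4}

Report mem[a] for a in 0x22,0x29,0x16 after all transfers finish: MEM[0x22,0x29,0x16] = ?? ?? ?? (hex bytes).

MEM[0x22,0x29,0x16] = 47 5e d2

D0: mem[0x12..0x19] <- [99 47 d7 d6 d2 77 44 87]
D1: mem[0x05..0x0a] <- [db 97 5d 09 8b 2a]
D2: mem[0x1f..0x23] <- [31 f7 99 47 d7]
D3: mem[0x08..0x0b] <- [77 44 87 31]
query mem[0x22]=0x47, mem[0x29]=0x5e, mem[0x16]=0xd2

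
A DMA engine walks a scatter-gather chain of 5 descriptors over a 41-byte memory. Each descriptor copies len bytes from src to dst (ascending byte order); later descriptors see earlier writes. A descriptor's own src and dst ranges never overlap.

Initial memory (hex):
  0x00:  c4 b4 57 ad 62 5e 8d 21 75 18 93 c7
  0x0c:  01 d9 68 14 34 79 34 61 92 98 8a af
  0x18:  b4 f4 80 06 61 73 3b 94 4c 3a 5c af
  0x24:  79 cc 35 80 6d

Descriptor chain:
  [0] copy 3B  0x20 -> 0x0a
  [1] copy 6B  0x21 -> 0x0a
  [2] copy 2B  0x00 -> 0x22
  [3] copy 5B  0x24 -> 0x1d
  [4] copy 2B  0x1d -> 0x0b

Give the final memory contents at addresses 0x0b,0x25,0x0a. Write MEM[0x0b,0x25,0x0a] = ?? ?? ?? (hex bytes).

[0] 0x20->0x0a len=3 : 4c 3a 5c
[1] 0x21->0x0a len=6 : 3a 5c af 79 cc 35
[2] 0x00->0x22 len=2 : c4 b4
[3] 0x24->0x1d len=5 : 79 cc 35 80 6d
[4] 0x1d->0x0b len=2 : 79 cc
query mem[0x0b]=0x79, mem[0x25]=0xcc, mem[0x0a]=0x3a

MEM[0x0b,0x25,0x0a] = 79 cc 3a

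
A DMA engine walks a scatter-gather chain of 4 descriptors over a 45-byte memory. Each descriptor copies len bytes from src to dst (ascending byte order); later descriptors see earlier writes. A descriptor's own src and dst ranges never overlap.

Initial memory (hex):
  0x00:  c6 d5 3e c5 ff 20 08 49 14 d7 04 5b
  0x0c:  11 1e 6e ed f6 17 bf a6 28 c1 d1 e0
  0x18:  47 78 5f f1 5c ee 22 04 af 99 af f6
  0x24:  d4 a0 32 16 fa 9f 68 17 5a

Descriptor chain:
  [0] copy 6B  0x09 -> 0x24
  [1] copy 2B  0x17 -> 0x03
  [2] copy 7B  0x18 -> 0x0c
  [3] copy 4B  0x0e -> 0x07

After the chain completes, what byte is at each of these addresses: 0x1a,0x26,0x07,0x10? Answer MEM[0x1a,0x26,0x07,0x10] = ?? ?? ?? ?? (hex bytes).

MEM[0x1a,0x26,0x07,0x10] = 5f 5b 5f 5c

D0: mem[0x24..0x29] <- [d7 04 5b 11 1e 6e]
D1: mem[0x03..0x04] <- [e0 47]
D2: mem[0x0c..0x12] <- [47 78 5f f1 5c ee 22]
D3: mem[0x07..0x0a] <- [5f f1 5c ee]
query mem[0x1a]=0x5f, mem[0x26]=0x5b, mem[0x07]=0x5f, mem[0x10]=0x5c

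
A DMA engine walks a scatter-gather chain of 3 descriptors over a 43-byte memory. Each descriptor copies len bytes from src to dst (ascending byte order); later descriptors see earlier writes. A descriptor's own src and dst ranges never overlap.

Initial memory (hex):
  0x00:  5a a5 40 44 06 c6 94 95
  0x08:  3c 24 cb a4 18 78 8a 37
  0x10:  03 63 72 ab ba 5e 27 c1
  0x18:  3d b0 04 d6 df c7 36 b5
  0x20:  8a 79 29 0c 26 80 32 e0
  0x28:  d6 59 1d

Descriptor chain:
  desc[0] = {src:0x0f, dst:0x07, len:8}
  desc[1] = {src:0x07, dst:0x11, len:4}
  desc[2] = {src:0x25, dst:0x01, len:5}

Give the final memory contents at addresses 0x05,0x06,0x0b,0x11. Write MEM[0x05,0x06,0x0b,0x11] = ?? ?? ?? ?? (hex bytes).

MEM[0x05,0x06,0x0b,0x11] = 59 94 ab 37

[0] 0x0f->0x07 len=8 : 37 03 63 72 ab ba 5e 27
[1] 0x07->0x11 len=4 : 37 03 63 72
[2] 0x25->0x01 len=5 : 80 32 e0 d6 59
query mem[0x05]=0x59, mem[0x06]=0x94, mem[0x0b]=0xab, mem[0x11]=0x37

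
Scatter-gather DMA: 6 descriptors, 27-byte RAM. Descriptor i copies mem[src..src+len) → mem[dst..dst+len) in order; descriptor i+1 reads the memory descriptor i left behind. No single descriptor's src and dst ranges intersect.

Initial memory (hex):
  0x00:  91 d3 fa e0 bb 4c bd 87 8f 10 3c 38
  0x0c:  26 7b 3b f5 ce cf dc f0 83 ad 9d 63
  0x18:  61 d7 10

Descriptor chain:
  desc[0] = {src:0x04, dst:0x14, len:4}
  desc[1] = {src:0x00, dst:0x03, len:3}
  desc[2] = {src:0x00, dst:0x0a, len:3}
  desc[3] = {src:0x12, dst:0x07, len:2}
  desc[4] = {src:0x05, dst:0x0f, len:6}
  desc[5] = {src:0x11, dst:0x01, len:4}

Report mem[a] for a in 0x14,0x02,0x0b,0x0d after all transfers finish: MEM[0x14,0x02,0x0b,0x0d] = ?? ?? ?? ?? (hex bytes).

  after D0: wrote 4B at 0x14 = bb4cbd87
  after D1: wrote 3B at 0x03 = 91d3fa
  after D2: wrote 3B at 0x0a = 91d3fa
  after D3: wrote 2B at 0x07 = dcf0
  after D4: wrote 6B at 0x0f = fabddcf01091
  after D5: wrote 4B at 0x01 = dcf01091
query mem[0x14]=0x91, mem[0x02]=0xf0, mem[0x0b]=0xd3, mem[0x0d]=0x7b

MEM[0x14,0x02,0x0b,0x0d] = 91 f0 d3 7b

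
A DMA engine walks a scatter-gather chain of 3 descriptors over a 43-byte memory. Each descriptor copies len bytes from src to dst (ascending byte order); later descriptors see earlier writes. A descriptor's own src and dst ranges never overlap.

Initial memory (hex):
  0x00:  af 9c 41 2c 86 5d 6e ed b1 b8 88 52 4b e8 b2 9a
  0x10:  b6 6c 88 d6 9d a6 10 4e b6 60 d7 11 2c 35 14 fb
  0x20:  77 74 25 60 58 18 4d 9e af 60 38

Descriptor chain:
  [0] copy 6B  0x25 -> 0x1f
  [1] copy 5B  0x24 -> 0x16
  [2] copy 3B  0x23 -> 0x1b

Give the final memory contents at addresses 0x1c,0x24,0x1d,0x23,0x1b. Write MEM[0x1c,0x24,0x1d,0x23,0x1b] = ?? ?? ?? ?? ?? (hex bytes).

[0] 0x25->0x1f len=6 : 18 4d 9e af 60 38
[1] 0x24->0x16 len=5 : 38 18 4d 9e af
[2] 0x23->0x1b len=3 : 60 38 18
query mem[0x1c]=0x38, mem[0x24]=0x38, mem[0x1d]=0x18, mem[0x23]=0x60, mem[0x1b]=0x60

MEM[0x1c,0x24,0x1d,0x23,0x1b] = 38 38 18 60 60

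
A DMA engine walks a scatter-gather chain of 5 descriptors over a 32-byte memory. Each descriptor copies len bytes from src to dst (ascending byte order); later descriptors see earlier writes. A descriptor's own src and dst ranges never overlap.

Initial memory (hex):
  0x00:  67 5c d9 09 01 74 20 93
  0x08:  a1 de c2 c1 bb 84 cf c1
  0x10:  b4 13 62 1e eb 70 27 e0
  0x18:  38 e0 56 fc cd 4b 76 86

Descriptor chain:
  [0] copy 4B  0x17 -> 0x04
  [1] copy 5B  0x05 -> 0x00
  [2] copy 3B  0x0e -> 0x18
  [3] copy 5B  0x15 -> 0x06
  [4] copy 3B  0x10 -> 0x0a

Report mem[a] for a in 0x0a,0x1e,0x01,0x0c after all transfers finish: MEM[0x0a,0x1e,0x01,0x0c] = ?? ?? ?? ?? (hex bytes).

  after D0: wrote 4B at 0x04 = e038e056
  after D1: wrote 5B at 0x00 = 38e056a1de
  after D2: wrote 3B at 0x18 = cfc1b4
  after D3: wrote 5B at 0x06 = 7027e0cfc1
  after D4: wrote 3B at 0x0a = b41362
query mem[0x0a]=0xb4, mem[0x1e]=0x76, mem[0x01]=0xe0, mem[0x0c]=0x62

MEM[0x0a,0x1e,0x01,0x0c] = b4 76 e0 62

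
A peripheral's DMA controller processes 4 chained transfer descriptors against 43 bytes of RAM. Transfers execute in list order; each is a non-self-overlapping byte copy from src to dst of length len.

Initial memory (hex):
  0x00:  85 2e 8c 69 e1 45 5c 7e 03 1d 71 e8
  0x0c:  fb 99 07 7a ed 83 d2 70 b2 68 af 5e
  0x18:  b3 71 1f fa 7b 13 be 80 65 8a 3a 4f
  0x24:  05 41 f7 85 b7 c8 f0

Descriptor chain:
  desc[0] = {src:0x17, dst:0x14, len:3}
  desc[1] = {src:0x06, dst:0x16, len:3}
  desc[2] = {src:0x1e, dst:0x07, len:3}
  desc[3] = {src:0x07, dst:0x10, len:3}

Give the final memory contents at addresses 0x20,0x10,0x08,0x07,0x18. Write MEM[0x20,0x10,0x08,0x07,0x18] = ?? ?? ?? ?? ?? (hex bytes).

MEM[0x20,0x10,0x08,0x07,0x18] = 65 be 80 be 03

[0] 0x17->0x14 len=3 : 5e b3 71
[1] 0x06->0x16 len=3 : 5c 7e 03
[2] 0x1e->0x07 len=3 : be 80 65
[3] 0x07->0x10 len=3 : be 80 65
query mem[0x20]=0x65, mem[0x10]=0xbe, mem[0x08]=0x80, mem[0x07]=0xbe, mem[0x18]=0x03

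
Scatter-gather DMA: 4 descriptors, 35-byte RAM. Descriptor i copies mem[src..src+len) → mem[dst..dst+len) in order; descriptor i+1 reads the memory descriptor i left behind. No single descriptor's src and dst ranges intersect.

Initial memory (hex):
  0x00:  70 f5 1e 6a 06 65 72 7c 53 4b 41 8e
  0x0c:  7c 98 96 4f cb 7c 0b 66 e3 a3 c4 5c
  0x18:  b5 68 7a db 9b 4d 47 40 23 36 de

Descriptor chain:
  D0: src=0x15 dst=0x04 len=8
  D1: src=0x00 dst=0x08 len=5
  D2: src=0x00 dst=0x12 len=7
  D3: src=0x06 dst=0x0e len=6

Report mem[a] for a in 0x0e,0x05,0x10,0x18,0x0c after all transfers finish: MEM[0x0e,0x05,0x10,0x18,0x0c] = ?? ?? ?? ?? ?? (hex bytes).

#0 dst[0x04+8] := {0xa3,0xc4,0x5c,0xb5,0x68,0x7a,0xdb,0x9b}
#1 dst[0x08+5] := {0x70,0xf5,0x1e,0x6a,0xa3}
#2 dst[0x12+7] := {0x70,0xf5,0x1e,0x6a,0xa3,0xc4,0x5c}
#3 dst[0x0e+6] := {0x5c,0xb5,0x70,0xf5,0x1e,0x6a}
query mem[0x0e]=0x5c, mem[0x05]=0xc4, mem[0x10]=0x70, mem[0x18]=0x5c, mem[0x0c]=0xa3

MEM[0x0e,0x05,0x10,0x18,0x0c] = 5c c4 70 5c a3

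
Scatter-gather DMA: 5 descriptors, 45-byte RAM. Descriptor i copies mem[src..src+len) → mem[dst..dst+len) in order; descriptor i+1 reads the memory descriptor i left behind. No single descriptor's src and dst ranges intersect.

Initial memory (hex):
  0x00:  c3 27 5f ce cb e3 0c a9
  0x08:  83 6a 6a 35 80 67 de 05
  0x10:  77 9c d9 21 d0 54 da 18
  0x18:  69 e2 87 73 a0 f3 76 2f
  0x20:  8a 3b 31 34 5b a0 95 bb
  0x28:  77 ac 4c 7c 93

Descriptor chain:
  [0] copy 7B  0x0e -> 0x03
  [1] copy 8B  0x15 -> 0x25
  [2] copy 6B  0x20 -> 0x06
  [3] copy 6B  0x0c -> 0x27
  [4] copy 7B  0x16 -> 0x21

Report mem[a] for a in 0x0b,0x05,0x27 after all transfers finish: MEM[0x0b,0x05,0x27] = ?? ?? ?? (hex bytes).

D0: mem[0x03..0x09] <- [de 05 77 9c d9 21 d0]
D1: mem[0x25..0x2c] <- [54 da 18 69 e2 87 73 a0]
D2: mem[0x06..0x0b] <- [8a 3b 31 34 5b 54]
D3: mem[0x27..0x2c] <- [80 67 de 05 77 9c]
D4: mem[0x21..0x27] <- [da 18 69 e2 87 73 a0]
query mem[0x0b]=0x54, mem[0x05]=0x77, mem[0x27]=0xa0

MEM[0x0b,0x05,0x27] = 54 77 a0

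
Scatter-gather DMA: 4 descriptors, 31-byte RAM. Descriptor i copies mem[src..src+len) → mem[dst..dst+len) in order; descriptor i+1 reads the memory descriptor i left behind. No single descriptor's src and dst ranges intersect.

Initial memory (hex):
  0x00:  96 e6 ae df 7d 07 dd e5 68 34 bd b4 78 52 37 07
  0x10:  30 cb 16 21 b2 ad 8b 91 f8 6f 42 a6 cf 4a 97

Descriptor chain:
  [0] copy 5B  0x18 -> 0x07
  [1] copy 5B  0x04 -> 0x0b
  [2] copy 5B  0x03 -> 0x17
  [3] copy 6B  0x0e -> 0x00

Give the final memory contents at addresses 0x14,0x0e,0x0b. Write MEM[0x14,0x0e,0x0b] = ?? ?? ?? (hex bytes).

MEM[0x14,0x0e,0x0b] = b2 f8 7d

#0 dst[0x07+5] := {0xf8,0x6f,0x42,0xa6,0xcf}
#1 dst[0x0b+5] := {0x7d,0x07,0xdd,0xf8,0x6f}
#2 dst[0x17+5] := {0xdf,0x7d,0x07,0xdd,0xf8}
#3 dst[0x00+6] := {0xf8,0x6f,0x30,0xcb,0x16,0x21}
query mem[0x14]=0xb2, mem[0x0e]=0xf8, mem[0x0b]=0x7d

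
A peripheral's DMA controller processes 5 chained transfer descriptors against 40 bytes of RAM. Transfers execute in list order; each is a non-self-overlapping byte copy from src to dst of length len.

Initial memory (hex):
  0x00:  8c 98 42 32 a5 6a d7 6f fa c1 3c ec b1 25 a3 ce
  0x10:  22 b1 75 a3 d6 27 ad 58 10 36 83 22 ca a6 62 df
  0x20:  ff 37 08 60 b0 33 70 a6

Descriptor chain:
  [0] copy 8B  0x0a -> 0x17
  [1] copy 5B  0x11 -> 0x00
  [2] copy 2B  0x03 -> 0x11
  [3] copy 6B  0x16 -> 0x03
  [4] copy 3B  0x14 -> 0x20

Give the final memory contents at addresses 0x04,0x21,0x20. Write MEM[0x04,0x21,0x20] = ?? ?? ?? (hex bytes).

MEM[0x04,0x21,0x20] = 3c 27 d6

D0: mem[0x17..0x1e] <- [3c ec b1 25 a3 ce 22 b1]
D1: mem[0x00..0x04] <- [b1 75 a3 d6 27]
D2: mem[0x11..0x12] <- [d6 27]
D3: mem[0x03..0x08] <- [ad 3c ec b1 25 a3]
D4: mem[0x20..0x22] <- [d6 27 ad]
query mem[0x04]=0x3c, mem[0x21]=0x27, mem[0x20]=0xd6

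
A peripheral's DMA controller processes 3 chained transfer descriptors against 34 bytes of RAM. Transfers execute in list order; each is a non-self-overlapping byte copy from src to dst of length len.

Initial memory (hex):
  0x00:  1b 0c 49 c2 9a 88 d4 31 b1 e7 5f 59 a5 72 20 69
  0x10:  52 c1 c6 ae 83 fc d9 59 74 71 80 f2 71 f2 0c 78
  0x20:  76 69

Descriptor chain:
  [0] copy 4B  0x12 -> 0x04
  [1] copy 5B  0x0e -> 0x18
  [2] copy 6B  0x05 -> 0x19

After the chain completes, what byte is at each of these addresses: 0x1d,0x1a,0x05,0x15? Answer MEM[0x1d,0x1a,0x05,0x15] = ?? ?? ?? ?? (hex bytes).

D0: mem[0x04..0x07] <- [c6 ae 83 fc]
D1: mem[0x18..0x1c] <- [20 69 52 c1 c6]
D2: mem[0x19..0x1e] <- [ae 83 fc b1 e7 5f]
query mem[0x1d]=0xe7, mem[0x1a]=0x83, mem[0x05]=0xae, mem[0x15]=0xfc

MEM[0x1d,0x1a,0x05,0x15] = e7 83 ae fc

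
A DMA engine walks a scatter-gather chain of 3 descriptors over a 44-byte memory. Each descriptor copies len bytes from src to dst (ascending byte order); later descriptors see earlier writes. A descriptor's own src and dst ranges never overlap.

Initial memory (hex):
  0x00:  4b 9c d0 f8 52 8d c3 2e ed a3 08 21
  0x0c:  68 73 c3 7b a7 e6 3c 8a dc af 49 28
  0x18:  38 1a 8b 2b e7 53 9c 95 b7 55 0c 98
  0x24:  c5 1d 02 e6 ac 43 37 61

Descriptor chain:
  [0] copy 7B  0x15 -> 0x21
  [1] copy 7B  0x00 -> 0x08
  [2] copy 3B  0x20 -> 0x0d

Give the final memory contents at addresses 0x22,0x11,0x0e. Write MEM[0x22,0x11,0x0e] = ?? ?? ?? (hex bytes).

MEM[0x22,0x11,0x0e] = 49 e6 af

  after D0: wrote 7B at 0x21 = af4928381a8b2b
  after D1: wrote 7B at 0x08 = 4b9cd0f8528dc3
  after D2: wrote 3B at 0x0d = b7af49
query mem[0x22]=0x49, mem[0x11]=0xe6, mem[0x0e]=0xaf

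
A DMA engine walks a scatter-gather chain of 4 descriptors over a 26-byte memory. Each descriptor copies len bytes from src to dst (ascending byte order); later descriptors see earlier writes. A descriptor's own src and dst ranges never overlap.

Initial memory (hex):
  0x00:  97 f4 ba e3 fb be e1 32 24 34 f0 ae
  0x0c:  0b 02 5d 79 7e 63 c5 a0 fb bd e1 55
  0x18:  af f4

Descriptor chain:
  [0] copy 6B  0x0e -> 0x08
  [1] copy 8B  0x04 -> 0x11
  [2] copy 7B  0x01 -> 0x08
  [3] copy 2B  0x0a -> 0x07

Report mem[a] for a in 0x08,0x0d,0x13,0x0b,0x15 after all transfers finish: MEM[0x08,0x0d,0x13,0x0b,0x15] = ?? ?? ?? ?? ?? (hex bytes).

  after D0: wrote 6B at 0x08 = 5d797e63c5a0
  after D1: wrote 8B at 0x11 = fbbee1325d797e63
  after D2: wrote 7B at 0x08 = f4bae3fbbee132
  after D3: wrote 2B at 0x07 = e3fb
query mem[0x08]=0xfb, mem[0x0d]=0xe1, mem[0x13]=0xe1, mem[0x0b]=0xfb, mem[0x15]=0x5d

MEM[0x08,0x0d,0x13,0x0b,0x15] = fb e1 e1 fb 5d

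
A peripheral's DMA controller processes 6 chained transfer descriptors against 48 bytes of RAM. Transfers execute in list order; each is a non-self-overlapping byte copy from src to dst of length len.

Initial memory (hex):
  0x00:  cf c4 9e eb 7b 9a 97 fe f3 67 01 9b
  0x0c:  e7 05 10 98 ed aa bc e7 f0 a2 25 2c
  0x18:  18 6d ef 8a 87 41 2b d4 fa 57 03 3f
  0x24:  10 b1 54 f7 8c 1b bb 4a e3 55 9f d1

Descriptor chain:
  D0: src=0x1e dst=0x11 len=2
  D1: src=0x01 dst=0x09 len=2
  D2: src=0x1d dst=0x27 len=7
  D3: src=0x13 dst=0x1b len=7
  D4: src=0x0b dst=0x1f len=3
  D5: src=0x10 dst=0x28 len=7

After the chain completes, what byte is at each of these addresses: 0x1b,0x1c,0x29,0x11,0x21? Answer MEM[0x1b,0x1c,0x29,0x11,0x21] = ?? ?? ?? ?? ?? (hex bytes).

MEM[0x1b,0x1c,0x29,0x11,0x21] = e7 f0 2b 2b 05

  after D0: wrote 2B at 0x11 = 2bd4
  after D1: wrote 2B at 0x09 = c49e
  after D2: wrote 7B at 0x27 = 412bd4fa57033f
  after D3: wrote 7B at 0x1b = e7f0a2252c186d
  after D4: wrote 3B at 0x1f = 9be705
  after D5: wrote 7B at 0x28 = ed2bd4e7f0a225
query mem[0x1b]=0xe7, mem[0x1c]=0xf0, mem[0x29]=0x2b, mem[0x11]=0x2b, mem[0x21]=0x05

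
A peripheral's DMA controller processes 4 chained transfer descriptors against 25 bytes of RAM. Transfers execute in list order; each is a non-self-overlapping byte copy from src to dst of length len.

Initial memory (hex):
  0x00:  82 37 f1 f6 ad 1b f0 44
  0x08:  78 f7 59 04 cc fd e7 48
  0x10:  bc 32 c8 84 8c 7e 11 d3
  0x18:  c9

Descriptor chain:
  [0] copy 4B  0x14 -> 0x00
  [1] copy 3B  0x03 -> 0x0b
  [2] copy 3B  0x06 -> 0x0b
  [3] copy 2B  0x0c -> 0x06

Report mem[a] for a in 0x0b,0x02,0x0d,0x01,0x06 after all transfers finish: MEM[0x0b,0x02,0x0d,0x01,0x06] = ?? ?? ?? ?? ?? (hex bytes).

MEM[0x0b,0x02,0x0d,0x01,0x06] = f0 11 78 7e 44

[0] 0x14->0x00 len=4 : 8c 7e 11 d3
[1] 0x03->0x0b len=3 : d3 ad 1b
[2] 0x06->0x0b len=3 : f0 44 78
[3] 0x0c->0x06 len=2 : 44 78
query mem[0x0b]=0xf0, mem[0x02]=0x11, mem[0x0d]=0x78, mem[0x01]=0x7e, mem[0x06]=0x44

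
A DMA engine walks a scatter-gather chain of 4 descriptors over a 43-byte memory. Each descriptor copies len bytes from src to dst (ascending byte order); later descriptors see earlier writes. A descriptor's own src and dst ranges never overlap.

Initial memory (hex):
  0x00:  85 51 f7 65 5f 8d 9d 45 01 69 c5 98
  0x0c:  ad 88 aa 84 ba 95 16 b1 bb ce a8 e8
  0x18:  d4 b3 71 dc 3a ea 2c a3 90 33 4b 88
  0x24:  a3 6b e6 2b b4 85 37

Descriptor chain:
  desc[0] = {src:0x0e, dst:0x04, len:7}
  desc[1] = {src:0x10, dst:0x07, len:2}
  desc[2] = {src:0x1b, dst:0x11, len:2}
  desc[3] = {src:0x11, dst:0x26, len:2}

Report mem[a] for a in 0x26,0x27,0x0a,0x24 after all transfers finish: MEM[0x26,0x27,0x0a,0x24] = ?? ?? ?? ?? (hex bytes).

  after D0: wrote 7B at 0x04 = aa84ba9516b1bb
  after D1: wrote 2B at 0x07 = ba95
  after D2: wrote 2B at 0x11 = dc3a
  after D3: wrote 2B at 0x26 = dc3a
query mem[0x26]=0xdc, mem[0x27]=0x3a, mem[0x0a]=0xbb, mem[0x24]=0xa3

MEM[0x26,0x27,0x0a,0x24] = dc 3a bb a3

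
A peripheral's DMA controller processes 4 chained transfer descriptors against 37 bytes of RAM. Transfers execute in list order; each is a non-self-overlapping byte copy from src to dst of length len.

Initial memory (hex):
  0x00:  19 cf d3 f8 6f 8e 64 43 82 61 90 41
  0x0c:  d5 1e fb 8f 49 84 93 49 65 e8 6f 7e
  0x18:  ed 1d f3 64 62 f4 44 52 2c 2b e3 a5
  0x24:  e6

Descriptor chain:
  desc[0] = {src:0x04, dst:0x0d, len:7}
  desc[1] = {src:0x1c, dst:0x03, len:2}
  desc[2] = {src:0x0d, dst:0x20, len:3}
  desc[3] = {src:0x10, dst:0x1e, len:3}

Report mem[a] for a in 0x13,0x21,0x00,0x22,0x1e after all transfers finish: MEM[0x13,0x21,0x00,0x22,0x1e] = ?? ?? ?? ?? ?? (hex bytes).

MEM[0x13,0x21,0x00,0x22,0x1e] = 90 8e 19 64 43

D0: mem[0x0d..0x13] <- [6f 8e 64 43 82 61 90]
D1: mem[0x03..0x04] <- [62 f4]
D2: mem[0x20..0x22] <- [6f 8e 64]
D3: mem[0x1e..0x20] <- [43 82 61]
query mem[0x13]=0x90, mem[0x21]=0x8e, mem[0x00]=0x19, mem[0x22]=0x64, mem[0x1e]=0x43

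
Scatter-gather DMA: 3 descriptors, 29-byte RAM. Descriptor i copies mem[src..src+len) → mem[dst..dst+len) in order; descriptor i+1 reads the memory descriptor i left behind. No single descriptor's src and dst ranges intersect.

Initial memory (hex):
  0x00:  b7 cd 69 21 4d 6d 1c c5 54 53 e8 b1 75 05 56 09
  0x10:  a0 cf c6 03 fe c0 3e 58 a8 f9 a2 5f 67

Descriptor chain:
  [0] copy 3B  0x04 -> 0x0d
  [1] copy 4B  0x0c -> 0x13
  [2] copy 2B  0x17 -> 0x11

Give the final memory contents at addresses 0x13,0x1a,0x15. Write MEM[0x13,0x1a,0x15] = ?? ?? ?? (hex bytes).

MEM[0x13,0x1a,0x15] = 75 a2 6d

#0 dst[0x0d+3] := {0x4d,0x6d,0x1c}
#1 dst[0x13+4] := {0x75,0x4d,0x6d,0x1c}
#2 dst[0x11+2] := {0x58,0xa8}
query mem[0x13]=0x75, mem[0x1a]=0xa2, mem[0x15]=0x6d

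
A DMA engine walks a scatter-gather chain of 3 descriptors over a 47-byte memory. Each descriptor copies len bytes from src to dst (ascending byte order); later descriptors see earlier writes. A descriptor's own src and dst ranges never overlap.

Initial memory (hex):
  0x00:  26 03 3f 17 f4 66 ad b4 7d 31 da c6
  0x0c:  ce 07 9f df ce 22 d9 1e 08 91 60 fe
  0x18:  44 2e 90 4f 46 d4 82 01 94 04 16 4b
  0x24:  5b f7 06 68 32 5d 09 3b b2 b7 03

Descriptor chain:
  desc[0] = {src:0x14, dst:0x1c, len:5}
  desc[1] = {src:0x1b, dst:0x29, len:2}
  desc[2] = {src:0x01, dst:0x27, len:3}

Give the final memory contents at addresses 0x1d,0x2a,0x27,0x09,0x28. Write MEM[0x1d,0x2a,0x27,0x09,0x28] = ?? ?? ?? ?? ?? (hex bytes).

MEM[0x1d,0x2a,0x27,0x09,0x28] = 91 08 03 31 3f

[0] 0x14->0x1c len=5 : 08 91 60 fe 44
[1] 0x1b->0x29 len=2 : 4f 08
[2] 0x01->0x27 len=3 : 03 3f 17
query mem[0x1d]=0x91, mem[0x2a]=0x08, mem[0x27]=0x03, mem[0x09]=0x31, mem[0x28]=0x3f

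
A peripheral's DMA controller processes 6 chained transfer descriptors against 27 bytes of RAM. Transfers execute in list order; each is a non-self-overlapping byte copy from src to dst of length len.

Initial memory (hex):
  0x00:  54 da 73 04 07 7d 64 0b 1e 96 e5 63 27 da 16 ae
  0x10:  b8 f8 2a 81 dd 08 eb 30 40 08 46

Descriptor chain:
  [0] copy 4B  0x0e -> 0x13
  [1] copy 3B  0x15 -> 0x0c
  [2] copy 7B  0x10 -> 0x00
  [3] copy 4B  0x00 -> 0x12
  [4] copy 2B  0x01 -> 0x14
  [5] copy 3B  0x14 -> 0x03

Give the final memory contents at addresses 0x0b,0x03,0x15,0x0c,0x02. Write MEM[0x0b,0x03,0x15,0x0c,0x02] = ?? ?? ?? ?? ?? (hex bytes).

[0] 0x0e->0x13 len=4 : 16 ae b8 f8
[1] 0x15->0x0c len=3 : b8 f8 30
[2] 0x10->0x00 len=7 : b8 f8 2a 16 ae b8 f8
[3] 0x00->0x12 len=4 : b8 f8 2a 16
[4] 0x01->0x14 len=2 : f8 2a
[5] 0x14->0x03 len=3 : f8 2a f8
query mem[0x0b]=0x63, mem[0x03]=0xf8, mem[0x15]=0x2a, mem[0x0c]=0xb8, mem[0x02]=0x2a

MEM[0x0b,0x03,0x15,0x0c,0x02] = 63 f8 2a b8 2a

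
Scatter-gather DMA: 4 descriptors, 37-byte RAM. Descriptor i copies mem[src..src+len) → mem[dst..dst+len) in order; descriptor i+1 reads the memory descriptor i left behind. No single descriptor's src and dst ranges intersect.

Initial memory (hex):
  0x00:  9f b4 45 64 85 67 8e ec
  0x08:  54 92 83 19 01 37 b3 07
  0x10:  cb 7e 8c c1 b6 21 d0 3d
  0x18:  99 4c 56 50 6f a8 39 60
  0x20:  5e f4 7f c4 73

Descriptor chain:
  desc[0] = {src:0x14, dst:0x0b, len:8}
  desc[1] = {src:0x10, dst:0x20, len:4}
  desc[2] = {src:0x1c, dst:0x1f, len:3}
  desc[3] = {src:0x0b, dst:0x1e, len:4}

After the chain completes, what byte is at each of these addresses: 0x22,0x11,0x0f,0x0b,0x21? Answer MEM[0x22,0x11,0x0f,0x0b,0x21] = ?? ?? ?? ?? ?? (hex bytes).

#0 dst[0x0b+8] := {0xb6,0x21,0xd0,0x3d,0x99,0x4c,0x56,0x50}
#1 dst[0x20+4] := {0x4c,0x56,0x50,0xc1}
#2 dst[0x1f+3] := {0x6f,0xa8,0x39}
#3 dst[0x1e+4] := {0xb6,0x21,0xd0,0x3d}
query mem[0x22]=0x50, mem[0x11]=0x56, mem[0x0f]=0x99, mem[0x0b]=0xb6, mem[0x21]=0x3d

MEM[0x22,0x11,0x0f,0x0b,0x21] = 50 56 99 b6 3d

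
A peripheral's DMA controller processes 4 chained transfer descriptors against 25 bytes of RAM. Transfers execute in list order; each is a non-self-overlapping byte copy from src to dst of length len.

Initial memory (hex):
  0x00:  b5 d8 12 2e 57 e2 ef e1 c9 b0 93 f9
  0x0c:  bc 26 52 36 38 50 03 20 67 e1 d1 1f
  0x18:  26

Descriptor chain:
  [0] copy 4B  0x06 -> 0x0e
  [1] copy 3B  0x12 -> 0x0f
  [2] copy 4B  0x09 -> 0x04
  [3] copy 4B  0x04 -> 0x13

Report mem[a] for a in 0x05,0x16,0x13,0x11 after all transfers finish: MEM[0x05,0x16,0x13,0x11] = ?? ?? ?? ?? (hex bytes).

[0] 0x06->0x0e len=4 : ef e1 c9 b0
[1] 0x12->0x0f len=3 : 03 20 67
[2] 0x09->0x04 len=4 : b0 93 f9 bc
[3] 0x04->0x13 len=4 : b0 93 f9 bc
query mem[0x05]=0x93, mem[0x16]=0xbc, mem[0x13]=0xb0, mem[0x11]=0x67

MEM[0x05,0x16,0x13,0x11] = 93 bc b0 67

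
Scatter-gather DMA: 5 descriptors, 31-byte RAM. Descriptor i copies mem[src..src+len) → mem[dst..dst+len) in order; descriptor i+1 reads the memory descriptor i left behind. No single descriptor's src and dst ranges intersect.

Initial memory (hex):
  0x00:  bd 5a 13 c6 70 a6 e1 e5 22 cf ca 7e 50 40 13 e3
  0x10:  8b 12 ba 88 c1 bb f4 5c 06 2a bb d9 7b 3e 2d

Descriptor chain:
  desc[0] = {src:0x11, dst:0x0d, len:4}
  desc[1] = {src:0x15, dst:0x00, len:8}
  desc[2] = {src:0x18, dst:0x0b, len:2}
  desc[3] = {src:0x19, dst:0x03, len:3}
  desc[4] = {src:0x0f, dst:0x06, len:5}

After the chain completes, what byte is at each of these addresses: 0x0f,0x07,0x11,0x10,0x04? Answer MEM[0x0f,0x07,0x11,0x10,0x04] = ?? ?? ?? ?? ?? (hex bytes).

MEM[0x0f,0x07,0x11,0x10,0x04] = 88 c1 12 c1 bb

D0: mem[0x0d..0x10] <- [12 ba 88 c1]
D1: mem[0x00..0x07] <- [bb f4 5c 06 2a bb d9 7b]
D2: mem[0x0b..0x0c] <- [06 2a]
D3: mem[0x03..0x05] <- [2a bb d9]
D4: mem[0x06..0x0a] <- [88 c1 12 ba 88]
query mem[0x0f]=0x88, mem[0x07]=0xc1, mem[0x11]=0x12, mem[0x10]=0xc1, mem[0x04]=0xbb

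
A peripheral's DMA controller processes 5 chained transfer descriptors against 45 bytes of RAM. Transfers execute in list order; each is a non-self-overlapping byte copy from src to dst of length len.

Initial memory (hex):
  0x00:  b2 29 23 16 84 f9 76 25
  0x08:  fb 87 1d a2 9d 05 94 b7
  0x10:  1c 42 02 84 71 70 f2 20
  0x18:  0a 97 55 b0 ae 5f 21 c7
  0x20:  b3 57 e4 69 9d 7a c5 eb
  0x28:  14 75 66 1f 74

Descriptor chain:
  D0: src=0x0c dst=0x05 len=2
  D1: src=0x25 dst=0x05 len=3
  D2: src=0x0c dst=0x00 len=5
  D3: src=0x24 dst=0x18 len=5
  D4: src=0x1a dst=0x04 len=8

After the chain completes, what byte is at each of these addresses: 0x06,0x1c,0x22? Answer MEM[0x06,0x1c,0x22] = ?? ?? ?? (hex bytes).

  after D0: wrote 2B at 0x05 = 9d05
  after D1: wrote 3B at 0x05 = 7ac5eb
  after D2: wrote 5B at 0x00 = 9d0594b71c
  after D3: wrote 5B at 0x18 = 9d7ac5eb14
  after D4: wrote 8B at 0x04 = c5eb145f21c7b357
query mem[0x06]=0x14, mem[0x1c]=0x14, mem[0x22]=0xe4

MEM[0x06,0x1c,0x22] = 14 14 e4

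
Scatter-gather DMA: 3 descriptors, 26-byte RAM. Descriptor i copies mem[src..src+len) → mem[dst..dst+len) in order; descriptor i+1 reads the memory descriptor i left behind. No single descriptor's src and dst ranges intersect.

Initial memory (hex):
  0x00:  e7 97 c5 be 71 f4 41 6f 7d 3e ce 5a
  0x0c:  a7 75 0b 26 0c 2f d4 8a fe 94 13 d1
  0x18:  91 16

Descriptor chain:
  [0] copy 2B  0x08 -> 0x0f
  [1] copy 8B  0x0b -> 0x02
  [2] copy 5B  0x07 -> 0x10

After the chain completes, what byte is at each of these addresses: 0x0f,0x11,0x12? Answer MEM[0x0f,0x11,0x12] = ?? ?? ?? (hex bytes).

MEM[0x0f,0x11,0x12] = 7d 2f d4

#0 dst[0x0f+2] := {0x7d,0x3e}
#1 dst[0x02+8] := {0x5a,0xa7,0x75,0x0b,0x7d,0x3e,0x2f,0xd4}
#2 dst[0x10+5] := {0x3e,0x2f,0xd4,0xce,0x5a}
query mem[0x0f]=0x7d, mem[0x11]=0x2f, mem[0x12]=0xd4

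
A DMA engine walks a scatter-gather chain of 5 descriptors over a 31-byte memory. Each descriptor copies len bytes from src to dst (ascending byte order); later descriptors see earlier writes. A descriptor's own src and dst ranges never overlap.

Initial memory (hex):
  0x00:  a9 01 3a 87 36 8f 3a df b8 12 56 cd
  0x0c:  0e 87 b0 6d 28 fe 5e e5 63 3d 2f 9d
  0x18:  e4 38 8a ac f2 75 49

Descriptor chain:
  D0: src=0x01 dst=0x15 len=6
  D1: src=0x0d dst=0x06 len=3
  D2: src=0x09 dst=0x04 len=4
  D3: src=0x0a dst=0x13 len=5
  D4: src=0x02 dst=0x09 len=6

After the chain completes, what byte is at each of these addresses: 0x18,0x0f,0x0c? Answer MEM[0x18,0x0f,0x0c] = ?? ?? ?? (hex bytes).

D0: mem[0x15..0x1a] <- [01 3a 87 36 8f 3a]
D1: mem[0x06..0x08] <- [87 b0 6d]
D2: mem[0x04..0x07] <- [12 56 cd 0e]
D3: mem[0x13..0x17] <- [56 cd 0e 87 b0]
D4: mem[0x09..0x0e] <- [3a 87 12 56 cd 0e]
query mem[0x18]=0x36, mem[0x0f]=0x6d, mem[0x0c]=0x56

MEM[0x18,0x0f,0x0c] = 36 6d 56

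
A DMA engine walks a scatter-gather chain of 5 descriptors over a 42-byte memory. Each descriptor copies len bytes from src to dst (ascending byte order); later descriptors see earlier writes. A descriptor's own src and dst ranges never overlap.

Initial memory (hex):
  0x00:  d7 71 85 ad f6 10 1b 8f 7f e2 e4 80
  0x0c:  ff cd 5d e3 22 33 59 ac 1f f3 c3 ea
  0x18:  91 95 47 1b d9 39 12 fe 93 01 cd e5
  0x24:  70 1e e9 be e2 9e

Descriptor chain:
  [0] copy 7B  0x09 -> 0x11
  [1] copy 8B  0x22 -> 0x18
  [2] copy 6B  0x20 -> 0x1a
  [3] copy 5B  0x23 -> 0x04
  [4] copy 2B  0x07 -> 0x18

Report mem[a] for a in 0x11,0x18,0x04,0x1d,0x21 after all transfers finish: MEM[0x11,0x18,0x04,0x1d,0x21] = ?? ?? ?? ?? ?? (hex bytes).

MEM[0x11,0x18,0x04,0x1d,0x21] = e2 e9 e5 e5 01

D0: mem[0x11..0x17] <- [e2 e4 80 ff cd 5d e3]
D1: mem[0x18..0x1f] <- [cd e5 70 1e e9 be e2 9e]
D2: mem[0x1a..0x1f] <- [93 01 cd e5 70 1e]
D3: mem[0x04..0x08] <- [e5 70 1e e9 be]
D4: mem[0x18..0x19] <- [e9 be]
query mem[0x11]=0xe2, mem[0x18]=0xe9, mem[0x04]=0xe5, mem[0x1d]=0xe5, mem[0x21]=0x01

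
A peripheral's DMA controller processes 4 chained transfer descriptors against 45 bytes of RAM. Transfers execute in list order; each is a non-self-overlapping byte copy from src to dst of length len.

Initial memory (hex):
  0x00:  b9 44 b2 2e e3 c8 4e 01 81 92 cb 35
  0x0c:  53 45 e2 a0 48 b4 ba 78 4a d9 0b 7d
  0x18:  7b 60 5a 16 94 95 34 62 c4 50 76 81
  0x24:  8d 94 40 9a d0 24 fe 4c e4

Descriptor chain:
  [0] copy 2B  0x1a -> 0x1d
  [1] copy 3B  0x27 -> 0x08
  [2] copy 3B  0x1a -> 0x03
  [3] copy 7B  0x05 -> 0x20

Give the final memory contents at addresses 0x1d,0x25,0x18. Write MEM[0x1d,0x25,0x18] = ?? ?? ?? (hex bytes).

#0 dst[0x1d+2] := {0x5a,0x16}
#1 dst[0x08+3] := {0x9a,0xd0,0x24}
#2 dst[0x03+3] := {0x5a,0x16,0x94}
#3 dst[0x20+7] := {0x94,0x4e,0x01,0x9a,0xd0,0x24,0x35}
query mem[0x1d]=0x5a, mem[0x25]=0x24, mem[0x18]=0x7b

MEM[0x1d,0x25,0x18] = 5a 24 7b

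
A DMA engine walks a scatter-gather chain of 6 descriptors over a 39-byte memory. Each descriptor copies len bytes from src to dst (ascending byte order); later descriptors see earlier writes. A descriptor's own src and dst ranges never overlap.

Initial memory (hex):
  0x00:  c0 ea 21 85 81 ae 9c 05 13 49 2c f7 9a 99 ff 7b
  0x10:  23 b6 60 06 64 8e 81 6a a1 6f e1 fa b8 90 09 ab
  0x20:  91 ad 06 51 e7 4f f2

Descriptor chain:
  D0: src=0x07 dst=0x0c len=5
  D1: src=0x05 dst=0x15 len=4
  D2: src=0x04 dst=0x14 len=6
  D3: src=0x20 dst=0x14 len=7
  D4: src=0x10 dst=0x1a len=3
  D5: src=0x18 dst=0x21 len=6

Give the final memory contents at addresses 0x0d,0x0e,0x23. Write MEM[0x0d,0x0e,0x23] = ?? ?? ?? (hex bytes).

MEM[0x0d,0x0e,0x23] = 13 49 f7

#0 dst[0x0c+5] := {0x05,0x13,0x49,0x2c,0xf7}
#1 dst[0x15+4] := {0xae,0x9c,0x05,0x13}
#2 dst[0x14+6] := {0x81,0xae,0x9c,0x05,0x13,0x49}
#3 dst[0x14+7] := {0x91,0xad,0x06,0x51,0xe7,0x4f,0xf2}
#4 dst[0x1a+3] := {0xf7,0xb6,0x60}
#5 dst[0x21+6] := {0xe7,0x4f,0xf7,0xb6,0x60,0x90}
query mem[0x0d]=0x13, mem[0x0e]=0x49, mem[0x23]=0xf7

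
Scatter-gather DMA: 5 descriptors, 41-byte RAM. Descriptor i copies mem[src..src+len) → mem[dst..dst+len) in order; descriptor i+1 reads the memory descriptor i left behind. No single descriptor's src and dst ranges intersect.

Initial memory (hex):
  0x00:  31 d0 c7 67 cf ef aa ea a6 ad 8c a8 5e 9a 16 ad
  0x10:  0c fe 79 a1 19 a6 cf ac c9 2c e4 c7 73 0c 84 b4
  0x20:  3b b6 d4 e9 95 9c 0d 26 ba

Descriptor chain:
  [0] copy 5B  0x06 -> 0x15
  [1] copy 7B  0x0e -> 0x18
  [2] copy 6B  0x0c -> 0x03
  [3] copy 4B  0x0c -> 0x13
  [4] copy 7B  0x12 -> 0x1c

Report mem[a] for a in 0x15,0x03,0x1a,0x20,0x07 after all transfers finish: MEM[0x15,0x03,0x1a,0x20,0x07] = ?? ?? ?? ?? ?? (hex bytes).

[0] 0x06->0x15 len=5 : aa ea a6 ad 8c
[1] 0x0e->0x18 len=7 : 16 ad 0c fe 79 a1 19
[2] 0x0c->0x03 len=6 : 5e 9a 16 ad 0c fe
[3] 0x0c->0x13 len=4 : 5e 9a 16 ad
[4] 0x12->0x1c len=7 : 79 5e 9a 16 ad a6 16
query mem[0x15]=0x16, mem[0x03]=0x5e, mem[0x1a]=0x0c, mem[0x20]=0xad, mem[0x07]=0x0c

MEM[0x15,0x03,0x1a,0x20,0x07] = 16 5e 0c ad 0c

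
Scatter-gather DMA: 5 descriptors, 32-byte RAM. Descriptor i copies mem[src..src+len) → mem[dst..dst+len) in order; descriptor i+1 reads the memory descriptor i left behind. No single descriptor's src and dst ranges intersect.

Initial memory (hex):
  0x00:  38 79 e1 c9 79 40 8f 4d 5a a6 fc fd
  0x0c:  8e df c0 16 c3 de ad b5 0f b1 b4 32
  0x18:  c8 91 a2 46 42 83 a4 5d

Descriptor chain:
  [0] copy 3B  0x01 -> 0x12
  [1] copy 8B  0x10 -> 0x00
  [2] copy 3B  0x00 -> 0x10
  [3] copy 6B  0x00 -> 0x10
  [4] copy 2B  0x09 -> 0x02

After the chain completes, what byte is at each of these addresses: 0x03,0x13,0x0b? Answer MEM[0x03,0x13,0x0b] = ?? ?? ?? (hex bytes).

#0 dst[0x12+3] := {0x79,0xe1,0xc9}
#1 dst[0x00+8] := {0xc3,0xde,0x79,0xe1,0xc9,0xb1,0xb4,0x32}
#2 dst[0x10+3] := {0xc3,0xde,0x79}
#3 dst[0x10+6] := {0xc3,0xde,0x79,0xe1,0xc9,0xb1}
#4 dst[0x02+2] := {0xa6,0xfc}
query mem[0x03]=0xfc, mem[0x13]=0xe1, mem[0x0b]=0xfd

MEM[0x03,0x13,0x0b] = fc e1 fd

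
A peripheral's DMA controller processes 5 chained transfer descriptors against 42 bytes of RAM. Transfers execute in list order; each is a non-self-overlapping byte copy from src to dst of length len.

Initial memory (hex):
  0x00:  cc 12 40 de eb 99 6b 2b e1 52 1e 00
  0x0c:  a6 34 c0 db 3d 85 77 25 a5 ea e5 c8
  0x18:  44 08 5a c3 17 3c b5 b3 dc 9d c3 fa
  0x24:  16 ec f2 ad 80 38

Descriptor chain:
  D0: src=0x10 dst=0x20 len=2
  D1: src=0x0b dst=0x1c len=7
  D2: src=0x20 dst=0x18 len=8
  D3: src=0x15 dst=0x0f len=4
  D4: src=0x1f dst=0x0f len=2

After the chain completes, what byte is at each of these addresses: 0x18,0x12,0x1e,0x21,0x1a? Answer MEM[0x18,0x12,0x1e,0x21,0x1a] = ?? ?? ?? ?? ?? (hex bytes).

D0: mem[0x20..0x21] <- [3d 85]
D1: mem[0x1c..0x22] <- [00 a6 34 c0 db 3d 85]
D2: mem[0x18..0x1f] <- [db 3d 85 fa 16 ec f2 ad]
D3: mem[0x0f..0x12] <- [ea e5 c8 db]
D4: mem[0x0f..0x10] <- [ad db]
query mem[0x18]=0xdb, mem[0x12]=0xdb, mem[0x1e]=0xf2, mem[0x21]=0x3d, mem[0x1a]=0x85

MEM[0x18,0x12,0x1e,0x21,0x1a] = db db f2 3d 85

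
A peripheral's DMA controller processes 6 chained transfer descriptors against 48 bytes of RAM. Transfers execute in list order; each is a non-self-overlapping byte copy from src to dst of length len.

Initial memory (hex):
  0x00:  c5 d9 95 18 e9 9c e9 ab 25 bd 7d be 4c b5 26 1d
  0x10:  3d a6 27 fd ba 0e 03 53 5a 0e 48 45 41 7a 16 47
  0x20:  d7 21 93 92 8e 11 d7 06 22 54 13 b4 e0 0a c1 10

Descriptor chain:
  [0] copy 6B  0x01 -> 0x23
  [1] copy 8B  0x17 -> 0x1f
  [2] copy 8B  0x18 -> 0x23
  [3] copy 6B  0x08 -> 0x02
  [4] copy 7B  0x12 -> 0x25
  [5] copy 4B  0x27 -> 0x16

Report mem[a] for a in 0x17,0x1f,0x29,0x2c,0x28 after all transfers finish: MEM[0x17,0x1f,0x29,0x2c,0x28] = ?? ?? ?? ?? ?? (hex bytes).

[0] 0x01->0x23 len=6 : d9 95 18 e9 9c e9
[1] 0x17->0x1f len=8 : 53 5a 0e 48 45 41 7a 16
[2] 0x18->0x23 len=8 : 5a 0e 48 45 41 7a 16 53
[3] 0x08->0x02 len=6 : 25 bd 7d be 4c b5
[4] 0x12->0x25 len=7 : 27 fd ba 0e 03 53 5a
[5] 0x27->0x16 len=4 : ba 0e 03 53
query mem[0x17]=0x0e, mem[0x1f]=0x53, mem[0x29]=0x03, mem[0x2c]=0xe0, mem[0x28]=0x0e

MEM[0x17,0x1f,0x29,0x2c,0x28] = 0e 53 03 e0 0e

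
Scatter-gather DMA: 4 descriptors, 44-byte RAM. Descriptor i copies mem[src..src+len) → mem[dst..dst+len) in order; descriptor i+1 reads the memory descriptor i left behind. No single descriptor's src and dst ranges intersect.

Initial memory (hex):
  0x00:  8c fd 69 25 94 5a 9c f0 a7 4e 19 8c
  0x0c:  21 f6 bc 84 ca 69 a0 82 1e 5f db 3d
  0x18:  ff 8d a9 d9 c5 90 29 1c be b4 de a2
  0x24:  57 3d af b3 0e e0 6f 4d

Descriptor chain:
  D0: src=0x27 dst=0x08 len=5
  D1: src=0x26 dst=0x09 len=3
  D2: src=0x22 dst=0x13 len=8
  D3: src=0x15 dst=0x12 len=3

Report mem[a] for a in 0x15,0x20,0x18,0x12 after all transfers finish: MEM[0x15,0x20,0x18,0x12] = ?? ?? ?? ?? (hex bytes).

MEM[0x15,0x20,0x18,0x12] = 57 be b3 57

#0 dst[0x08+5] := {0xb3,0x0e,0xe0,0x6f,0x4d}
#1 dst[0x09+3] := {0xaf,0xb3,0x0e}
#2 dst[0x13+8] := {0xde,0xa2,0x57,0x3d,0xaf,0xb3,0x0e,0xe0}
#3 dst[0x12+3] := {0x57,0x3d,0xaf}
query mem[0x15]=0x57, mem[0x20]=0xbe, mem[0x18]=0xb3, mem[0x12]=0x57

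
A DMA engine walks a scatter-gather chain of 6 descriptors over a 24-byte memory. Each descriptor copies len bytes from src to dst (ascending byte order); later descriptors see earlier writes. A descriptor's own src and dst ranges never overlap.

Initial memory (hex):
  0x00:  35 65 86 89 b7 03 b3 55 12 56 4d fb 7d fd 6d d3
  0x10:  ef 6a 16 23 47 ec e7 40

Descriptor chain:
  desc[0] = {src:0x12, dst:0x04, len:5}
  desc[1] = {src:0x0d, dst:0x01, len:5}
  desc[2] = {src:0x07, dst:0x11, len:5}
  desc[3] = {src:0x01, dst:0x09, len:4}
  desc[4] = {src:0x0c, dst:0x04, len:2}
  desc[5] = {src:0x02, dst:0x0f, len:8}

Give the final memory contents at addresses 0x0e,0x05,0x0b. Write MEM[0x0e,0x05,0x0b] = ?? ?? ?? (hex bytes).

MEM[0x0e,0x05,0x0b] = 6d fd d3

  after D0: wrote 5B at 0x04 = 162347ece7
  after D1: wrote 5B at 0x01 = fd6dd3ef6a
  after D2: wrote 5B at 0x11 = ece7564dfb
  after D3: wrote 4B at 0x09 = fd6dd3ef
  after D4: wrote 2B at 0x04 = effd
  after D5: wrote 8B at 0x0f = 6dd3effd47ece7fd
query mem[0x0e]=0x6d, mem[0x05]=0xfd, mem[0x0b]=0xd3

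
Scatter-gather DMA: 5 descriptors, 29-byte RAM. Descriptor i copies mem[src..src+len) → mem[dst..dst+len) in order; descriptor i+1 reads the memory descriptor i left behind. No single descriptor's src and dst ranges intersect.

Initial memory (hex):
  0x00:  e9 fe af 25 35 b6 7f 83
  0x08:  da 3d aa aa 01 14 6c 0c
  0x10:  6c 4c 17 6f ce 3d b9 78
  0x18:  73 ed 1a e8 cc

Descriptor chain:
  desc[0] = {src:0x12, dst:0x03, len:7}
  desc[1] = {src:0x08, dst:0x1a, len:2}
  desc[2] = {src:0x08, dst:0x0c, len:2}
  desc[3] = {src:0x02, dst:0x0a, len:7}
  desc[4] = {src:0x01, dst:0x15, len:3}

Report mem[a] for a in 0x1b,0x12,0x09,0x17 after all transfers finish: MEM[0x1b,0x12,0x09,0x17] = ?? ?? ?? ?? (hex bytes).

MEM[0x1b,0x12,0x09,0x17] = 73 17 73 17

  after D0: wrote 7B at 0x03 = 176fce3db97873
  after D1: wrote 2B at 0x1a = 7873
  after D2: wrote 2B at 0x0c = 7873
  after D3: wrote 7B at 0x0a = af176fce3db978
  after D4: wrote 3B at 0x15 = feaf17
query mem[0x1b]=0x73, mem[0x12]=0x17, mem[0x09]=0x73, mem[0x17]=0x17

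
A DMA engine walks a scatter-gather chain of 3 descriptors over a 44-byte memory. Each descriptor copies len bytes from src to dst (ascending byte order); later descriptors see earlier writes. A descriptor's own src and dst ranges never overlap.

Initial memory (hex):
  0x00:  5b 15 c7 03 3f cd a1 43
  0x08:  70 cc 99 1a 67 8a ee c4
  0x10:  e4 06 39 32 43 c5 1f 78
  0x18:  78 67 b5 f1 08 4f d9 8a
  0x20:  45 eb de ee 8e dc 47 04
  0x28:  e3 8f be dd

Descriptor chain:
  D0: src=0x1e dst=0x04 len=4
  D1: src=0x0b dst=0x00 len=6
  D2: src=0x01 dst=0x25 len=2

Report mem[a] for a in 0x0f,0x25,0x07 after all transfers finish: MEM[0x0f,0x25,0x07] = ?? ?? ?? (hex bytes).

MEM[0x0f,0x25,0x07] = c4 67 eb

  after D0: wrote 4B at 0x04 = d98a45eb
  after D1: wrote 6B at 0x00 = 1a678aeec4e4
  after D2: wrote 2B at 0x25 = 678a
query mem[0x0f]=0xc4, mem[0x25]=0x67, mem[0x07]=0xeb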